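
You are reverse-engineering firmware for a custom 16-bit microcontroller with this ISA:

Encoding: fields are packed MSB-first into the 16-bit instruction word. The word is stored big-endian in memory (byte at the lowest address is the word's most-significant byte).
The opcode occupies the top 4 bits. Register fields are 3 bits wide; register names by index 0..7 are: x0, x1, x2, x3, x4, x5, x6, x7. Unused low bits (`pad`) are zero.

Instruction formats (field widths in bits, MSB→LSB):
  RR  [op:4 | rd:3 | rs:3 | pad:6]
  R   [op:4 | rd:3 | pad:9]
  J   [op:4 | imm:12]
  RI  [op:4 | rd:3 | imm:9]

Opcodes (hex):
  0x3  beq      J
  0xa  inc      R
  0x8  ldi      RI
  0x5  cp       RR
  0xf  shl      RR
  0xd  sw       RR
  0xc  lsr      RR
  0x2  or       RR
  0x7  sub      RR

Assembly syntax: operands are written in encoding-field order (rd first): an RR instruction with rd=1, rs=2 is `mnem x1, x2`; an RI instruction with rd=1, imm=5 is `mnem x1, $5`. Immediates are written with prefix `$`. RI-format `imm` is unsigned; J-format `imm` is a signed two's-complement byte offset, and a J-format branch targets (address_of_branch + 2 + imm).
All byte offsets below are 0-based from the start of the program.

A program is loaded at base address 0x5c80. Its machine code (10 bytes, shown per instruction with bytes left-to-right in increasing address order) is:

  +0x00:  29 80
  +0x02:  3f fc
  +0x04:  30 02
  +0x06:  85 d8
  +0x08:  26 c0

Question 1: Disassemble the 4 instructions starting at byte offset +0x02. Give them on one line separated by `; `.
beq $-4; beq $2; ldi x2, $472; or x3, x3

[02] 3f fc → 0x3ffc
  top 4b → 0x3 → beq [J]
  [11:0] imm=4092 (s12→-4) = $-4
[04] 30 02 → 0x3002
  top 4b → 0x3 → beq [J]
  [11:0] imm=2 = $2
[06] 85 d8 → 0x85d8
  top 4b → 0x8 → ldi [RI]
  [11:9] rd=2 = x2
  [8:0] imm=472 = $472
[08] 26 c0 → 0x26c0
  top 4b → 0x2 → or [RR]
  [11:9] rd=3 = x3
  [8:6] rs=3 = x3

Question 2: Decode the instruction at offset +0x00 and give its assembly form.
[00] 29 80 → 0x2980
  top 4b → 0x2 → or [RR]
  rd: (w>>9)&0x7=0x4 → x4
  rs: (w>>6)&0x7=0x6 → x6

or x4, x6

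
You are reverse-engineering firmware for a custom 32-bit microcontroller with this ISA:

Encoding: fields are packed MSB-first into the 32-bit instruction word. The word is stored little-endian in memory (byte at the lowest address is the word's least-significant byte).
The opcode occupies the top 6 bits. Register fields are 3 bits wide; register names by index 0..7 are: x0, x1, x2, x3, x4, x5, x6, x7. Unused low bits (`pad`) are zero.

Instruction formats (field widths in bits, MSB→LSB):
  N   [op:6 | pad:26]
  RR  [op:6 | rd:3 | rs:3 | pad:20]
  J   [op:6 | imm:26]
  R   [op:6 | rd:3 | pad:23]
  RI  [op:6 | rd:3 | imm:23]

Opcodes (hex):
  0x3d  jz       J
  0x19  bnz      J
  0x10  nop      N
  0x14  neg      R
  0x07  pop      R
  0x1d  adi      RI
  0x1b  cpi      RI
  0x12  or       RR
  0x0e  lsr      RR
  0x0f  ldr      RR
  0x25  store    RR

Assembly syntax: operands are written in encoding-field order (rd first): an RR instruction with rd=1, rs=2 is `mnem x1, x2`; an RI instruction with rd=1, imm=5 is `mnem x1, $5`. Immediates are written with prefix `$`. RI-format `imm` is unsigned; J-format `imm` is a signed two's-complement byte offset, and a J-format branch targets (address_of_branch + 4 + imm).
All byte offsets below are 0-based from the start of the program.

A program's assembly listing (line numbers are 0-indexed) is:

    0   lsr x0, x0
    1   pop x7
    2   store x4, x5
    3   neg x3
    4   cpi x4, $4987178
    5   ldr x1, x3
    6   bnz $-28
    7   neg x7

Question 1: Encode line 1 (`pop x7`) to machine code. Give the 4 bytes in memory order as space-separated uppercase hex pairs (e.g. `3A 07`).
00 00 80 1F

L1: pop op=0x7:6|rd=7:3|pad=0:23 ⇒ 0x1f800000 ⇒ little 00 00 80 1f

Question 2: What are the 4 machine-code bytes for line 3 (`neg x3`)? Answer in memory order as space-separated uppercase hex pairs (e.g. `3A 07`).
00 00 80 51

line 3 (neg): pack op=0x14:6|rd=3:3|pad=0:23 = 0x51800000; little→ 00 00 80 51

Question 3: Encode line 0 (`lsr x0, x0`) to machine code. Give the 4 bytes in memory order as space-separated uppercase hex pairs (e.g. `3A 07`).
0. lsr fields op=0xe:6|rd=0:3|rs=0:3|pad=0:20 → word 38000000h → 00 00 00 38

00 00 00 38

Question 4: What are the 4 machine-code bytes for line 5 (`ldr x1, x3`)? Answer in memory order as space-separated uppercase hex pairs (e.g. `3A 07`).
5. ldr fields op=0xf:6|rd=1:3|rs=3:3|pad=0:20 → word 3cb00000h → 00 00 b0 3c

00 00 B0 3C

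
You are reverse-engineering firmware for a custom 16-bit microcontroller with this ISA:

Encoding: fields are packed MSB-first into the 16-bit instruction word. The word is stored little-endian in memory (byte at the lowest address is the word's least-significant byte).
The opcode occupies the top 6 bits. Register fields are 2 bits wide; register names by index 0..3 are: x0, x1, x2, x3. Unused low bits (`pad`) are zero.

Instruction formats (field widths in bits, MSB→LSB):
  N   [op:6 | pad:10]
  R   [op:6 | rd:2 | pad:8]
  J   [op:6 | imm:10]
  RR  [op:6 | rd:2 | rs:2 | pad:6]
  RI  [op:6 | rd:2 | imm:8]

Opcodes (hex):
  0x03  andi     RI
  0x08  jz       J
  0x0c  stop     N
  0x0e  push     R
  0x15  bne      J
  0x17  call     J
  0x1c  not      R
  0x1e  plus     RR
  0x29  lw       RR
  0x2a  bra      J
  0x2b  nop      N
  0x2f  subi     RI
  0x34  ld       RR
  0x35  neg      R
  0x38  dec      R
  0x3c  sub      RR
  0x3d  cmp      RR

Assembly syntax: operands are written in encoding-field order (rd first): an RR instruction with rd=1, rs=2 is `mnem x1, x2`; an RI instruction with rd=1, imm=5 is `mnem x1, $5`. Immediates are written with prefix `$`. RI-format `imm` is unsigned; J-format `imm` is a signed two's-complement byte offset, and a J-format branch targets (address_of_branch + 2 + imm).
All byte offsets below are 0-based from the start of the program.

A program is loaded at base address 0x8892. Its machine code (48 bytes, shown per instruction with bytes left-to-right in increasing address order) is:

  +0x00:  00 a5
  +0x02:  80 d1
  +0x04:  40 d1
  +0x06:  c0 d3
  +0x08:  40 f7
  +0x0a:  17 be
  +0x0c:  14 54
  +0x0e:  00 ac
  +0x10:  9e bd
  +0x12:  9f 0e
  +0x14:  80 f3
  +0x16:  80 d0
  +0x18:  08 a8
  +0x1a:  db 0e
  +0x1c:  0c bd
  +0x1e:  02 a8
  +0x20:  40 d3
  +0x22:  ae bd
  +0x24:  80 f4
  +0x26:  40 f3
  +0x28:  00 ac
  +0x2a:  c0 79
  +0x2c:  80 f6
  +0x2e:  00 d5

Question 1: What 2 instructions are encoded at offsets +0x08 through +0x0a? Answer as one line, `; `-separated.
cmp x3, x1; subi x2, $23

[08] 40 f7 → 0xf740
  opcode bits[15:10]=0x3d: cmp/RR
  rd: (w>>8)&0x3=0x3 → x3
  rs: (w>>6)&0x3=0x1 → x1
[0a] 17 be → 0xbe17
  opcode bits[15:10]=0x2f: subi/RI
  rd: (w>>8)&0x3=0x2 → x2
  imm: (w>>0)&0xff=0x17 → $23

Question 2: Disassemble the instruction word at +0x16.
ld x0, x2

@+16  little-endian(80 d0) = 0xd080
  top 6b → 0x34 → ld [RR]
  rd@[9:8]=0x0 ⇒ x0
  rs@[7:6]=0x2 ⇒ x2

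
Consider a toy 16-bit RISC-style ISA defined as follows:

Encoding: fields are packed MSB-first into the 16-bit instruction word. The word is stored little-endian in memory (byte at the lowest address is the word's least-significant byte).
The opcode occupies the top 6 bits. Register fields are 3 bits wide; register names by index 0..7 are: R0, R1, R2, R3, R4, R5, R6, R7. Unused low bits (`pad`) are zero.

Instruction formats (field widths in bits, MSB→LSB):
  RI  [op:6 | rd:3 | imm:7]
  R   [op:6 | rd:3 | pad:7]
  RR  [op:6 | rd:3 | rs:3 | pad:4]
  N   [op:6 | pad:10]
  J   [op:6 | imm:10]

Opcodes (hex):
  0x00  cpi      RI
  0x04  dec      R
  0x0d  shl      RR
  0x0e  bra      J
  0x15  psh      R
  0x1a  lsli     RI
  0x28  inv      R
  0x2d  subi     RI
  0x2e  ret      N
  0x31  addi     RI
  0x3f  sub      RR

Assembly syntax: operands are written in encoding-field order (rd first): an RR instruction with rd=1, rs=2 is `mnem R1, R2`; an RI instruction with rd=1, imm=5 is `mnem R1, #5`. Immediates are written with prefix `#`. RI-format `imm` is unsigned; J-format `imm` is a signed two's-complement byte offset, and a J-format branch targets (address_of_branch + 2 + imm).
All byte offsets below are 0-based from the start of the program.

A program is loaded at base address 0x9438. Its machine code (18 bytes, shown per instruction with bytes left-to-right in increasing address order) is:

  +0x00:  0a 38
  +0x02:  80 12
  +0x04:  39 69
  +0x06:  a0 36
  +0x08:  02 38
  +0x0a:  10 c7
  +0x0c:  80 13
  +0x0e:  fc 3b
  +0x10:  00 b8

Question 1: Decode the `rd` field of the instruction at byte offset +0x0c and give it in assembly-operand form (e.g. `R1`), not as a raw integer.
[0c] 80 13 → 0x1380
  top 6b → 0x4 → dec [R]
  rd: (w>>7)&0x7=0x7 → R7

R7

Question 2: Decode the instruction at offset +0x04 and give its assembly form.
lsli R2, #57

off 0x04: read 39 69 as little → 0x6939
  opcode bits[15:10]=0x1a: lsli/RI
  rd@[9:7]=0x2 ⇒ R2
  imm@[6:0]=0x39 ⇒ #57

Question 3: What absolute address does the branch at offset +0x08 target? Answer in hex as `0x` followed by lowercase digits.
off 0x08: read 02 38 as little → 0x3802
  op=0x3802>>10=0xe ⇒ bra (J)
  imm: (w>>0)&0x3ff=0x2 → #2
  target = base 0x9438 + off 0x08 + 2 + imm 2 = 0x9444

0x9444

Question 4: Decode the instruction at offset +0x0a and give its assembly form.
@+0a  little-endian(10 c7) = 0xc710
  top 6b → 0x31 → addi [RI]
  [9:7] rd=6 = R6
  [6:0] imm=16 = #16

addi R6, #16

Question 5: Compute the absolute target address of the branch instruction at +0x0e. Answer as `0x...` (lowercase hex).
off 0x0e: read fc 3b as little → 0x3bfc
  op=0x3bfc>>10=0xe ⇒ bra (J)
  imm: (w>>0)&0x3ff=0x3fc (s10→-4) → #-4
  target = base 0x9438 + off 0x0e + 2 + imm -4 = 0x9444

0x9444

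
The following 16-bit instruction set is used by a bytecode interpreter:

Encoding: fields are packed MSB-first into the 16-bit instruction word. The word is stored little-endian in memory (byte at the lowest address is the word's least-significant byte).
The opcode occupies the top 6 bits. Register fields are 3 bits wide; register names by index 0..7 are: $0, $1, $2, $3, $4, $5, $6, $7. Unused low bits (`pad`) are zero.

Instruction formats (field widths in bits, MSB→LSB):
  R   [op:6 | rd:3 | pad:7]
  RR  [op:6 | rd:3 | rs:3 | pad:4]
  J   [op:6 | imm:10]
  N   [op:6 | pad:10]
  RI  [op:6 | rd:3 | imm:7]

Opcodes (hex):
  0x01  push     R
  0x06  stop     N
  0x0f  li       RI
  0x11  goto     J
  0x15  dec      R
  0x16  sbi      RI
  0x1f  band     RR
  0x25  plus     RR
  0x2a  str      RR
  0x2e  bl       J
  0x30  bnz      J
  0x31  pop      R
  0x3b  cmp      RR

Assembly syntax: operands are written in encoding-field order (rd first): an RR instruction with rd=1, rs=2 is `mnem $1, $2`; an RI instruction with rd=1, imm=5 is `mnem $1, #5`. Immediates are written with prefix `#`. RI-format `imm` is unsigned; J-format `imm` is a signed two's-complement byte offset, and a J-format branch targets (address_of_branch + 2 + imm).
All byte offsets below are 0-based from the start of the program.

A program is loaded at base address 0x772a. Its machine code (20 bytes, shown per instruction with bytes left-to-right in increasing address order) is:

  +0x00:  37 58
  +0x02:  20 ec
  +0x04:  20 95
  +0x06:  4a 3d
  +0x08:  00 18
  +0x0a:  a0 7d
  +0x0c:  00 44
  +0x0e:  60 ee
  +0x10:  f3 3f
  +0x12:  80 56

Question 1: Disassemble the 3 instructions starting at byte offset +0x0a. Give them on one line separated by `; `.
off 0x0a: read a0 7d as little → 0x7da0
  opcode bits[15:10]=0x1f: band/RR
  rd@[9:7]=0x3 ⇒ $3
  rs@[6:4]=0x2 ⇒ $2
off 0x0c: read 00 44 as little → 0x4400
  opcode bits[15:10]=0x11: goto/J
  imm@[9:0]=0x0 ⇒ #0
off 0x0e: read 60 ee as little → 0xee60
  opcode bits[15:10]=0x3b: cmp/RR
  rd@[9:7]=0x4 ⇒ $4
  rs@[6:4]=0x6 ⇒ $6

band $3, $2; goto #0; cmp $4, $6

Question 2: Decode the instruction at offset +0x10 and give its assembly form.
li $7, #115

+0x10: f3 3f ⇒ word 0x3ff3 (little)
  top 6b → 0xf → li [RI]
  [9:7] rd=7 = $7
  [6:0] imm=115 = #115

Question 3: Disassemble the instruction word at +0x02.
off 0x02: read 20 ec as little → 0xec20
  op=0xec20>>10=0x3b ⇒ cmp (RR)
  [9:7] rd=0 = $0
  [6:4] rs=2 = $2

cmp $0, $2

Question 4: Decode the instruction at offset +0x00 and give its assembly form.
sbi $0, #55

off 0x00: read 37 58 as little → 0x5837
  opcode bits[15:10]=0x16: sbi/RI
  rd@[9:7]=0x0 ⇒ $0
  imm@[6:0]=0x37 ⇒ #55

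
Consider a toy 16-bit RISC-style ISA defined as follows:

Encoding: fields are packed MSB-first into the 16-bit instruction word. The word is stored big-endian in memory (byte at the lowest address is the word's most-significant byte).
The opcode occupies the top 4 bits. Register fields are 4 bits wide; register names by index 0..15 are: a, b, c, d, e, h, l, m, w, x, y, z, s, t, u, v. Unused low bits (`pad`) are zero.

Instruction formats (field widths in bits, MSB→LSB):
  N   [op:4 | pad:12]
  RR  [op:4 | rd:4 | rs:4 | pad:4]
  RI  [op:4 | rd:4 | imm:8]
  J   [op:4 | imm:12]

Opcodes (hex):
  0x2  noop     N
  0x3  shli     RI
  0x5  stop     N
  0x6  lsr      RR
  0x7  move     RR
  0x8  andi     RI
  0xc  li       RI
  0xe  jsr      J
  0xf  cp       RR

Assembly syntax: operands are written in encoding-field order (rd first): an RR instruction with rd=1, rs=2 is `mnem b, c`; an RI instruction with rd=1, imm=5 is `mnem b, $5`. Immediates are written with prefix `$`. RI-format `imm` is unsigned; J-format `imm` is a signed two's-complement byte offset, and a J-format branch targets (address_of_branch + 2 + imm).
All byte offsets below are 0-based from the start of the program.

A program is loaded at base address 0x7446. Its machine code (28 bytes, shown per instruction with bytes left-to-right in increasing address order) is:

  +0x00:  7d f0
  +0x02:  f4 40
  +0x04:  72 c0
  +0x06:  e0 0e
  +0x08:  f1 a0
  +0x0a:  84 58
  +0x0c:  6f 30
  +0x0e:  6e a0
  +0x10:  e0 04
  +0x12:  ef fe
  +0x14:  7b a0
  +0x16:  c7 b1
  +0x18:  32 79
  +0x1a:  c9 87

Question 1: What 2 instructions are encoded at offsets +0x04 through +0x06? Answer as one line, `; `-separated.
move c, s; jsr $14

@+04  big-endian(72 c0) = 0x72c0
  opcode bits[15:12]=0x7: move/RR
  rd@[11:8]=0x2 ⇒ c
  rs@[7:4]=0xc ⇒ s
@+06  big-endian(e0 0e) = 0xe00e
  opcode bits[15:12]=0xe: jsr/J
  imm@[11:0]=0xe ⇒ $14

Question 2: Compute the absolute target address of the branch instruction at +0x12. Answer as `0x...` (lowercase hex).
0x7458

off 0x12: read ef fe as big → 0xeffe
  op=0xeffe>>12=0xe ⇒ jsr (J)
  imm: (w>>0)&0xfff=0xffe (s12→-2) → $-2
  target = base 0x7446 + off 0x12 + 2 + imm -2 = 0x7458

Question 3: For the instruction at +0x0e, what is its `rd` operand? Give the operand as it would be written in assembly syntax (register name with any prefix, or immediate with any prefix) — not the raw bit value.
u

off 0x0e: read 6e a0 as big → 0x6ea0
  opcode bits[15:12]=0x6: lsr/RR
  [11:8] rd=14 = u
  [7:4] rs=10 = y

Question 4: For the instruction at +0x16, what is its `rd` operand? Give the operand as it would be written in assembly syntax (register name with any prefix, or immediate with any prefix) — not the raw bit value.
off 0x16: read c7 b1 as big → 0xc7b1
  opcode bits[15:12]=0xc: li/RI
  rd@[11:8]=0x7 ⇒ m
  imm@[7:0]=0xb1 ⇒ $177

m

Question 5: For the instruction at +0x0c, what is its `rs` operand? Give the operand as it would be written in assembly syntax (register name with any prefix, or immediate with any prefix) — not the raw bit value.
@+0c  big-endian(6f 30) = 0x6f30
  top 4b → 0x6 → lsr [RR]
  rd: (w>>8)&0xf=0xf → v
  rs: (w>>4)&0xf=0x3 → d

d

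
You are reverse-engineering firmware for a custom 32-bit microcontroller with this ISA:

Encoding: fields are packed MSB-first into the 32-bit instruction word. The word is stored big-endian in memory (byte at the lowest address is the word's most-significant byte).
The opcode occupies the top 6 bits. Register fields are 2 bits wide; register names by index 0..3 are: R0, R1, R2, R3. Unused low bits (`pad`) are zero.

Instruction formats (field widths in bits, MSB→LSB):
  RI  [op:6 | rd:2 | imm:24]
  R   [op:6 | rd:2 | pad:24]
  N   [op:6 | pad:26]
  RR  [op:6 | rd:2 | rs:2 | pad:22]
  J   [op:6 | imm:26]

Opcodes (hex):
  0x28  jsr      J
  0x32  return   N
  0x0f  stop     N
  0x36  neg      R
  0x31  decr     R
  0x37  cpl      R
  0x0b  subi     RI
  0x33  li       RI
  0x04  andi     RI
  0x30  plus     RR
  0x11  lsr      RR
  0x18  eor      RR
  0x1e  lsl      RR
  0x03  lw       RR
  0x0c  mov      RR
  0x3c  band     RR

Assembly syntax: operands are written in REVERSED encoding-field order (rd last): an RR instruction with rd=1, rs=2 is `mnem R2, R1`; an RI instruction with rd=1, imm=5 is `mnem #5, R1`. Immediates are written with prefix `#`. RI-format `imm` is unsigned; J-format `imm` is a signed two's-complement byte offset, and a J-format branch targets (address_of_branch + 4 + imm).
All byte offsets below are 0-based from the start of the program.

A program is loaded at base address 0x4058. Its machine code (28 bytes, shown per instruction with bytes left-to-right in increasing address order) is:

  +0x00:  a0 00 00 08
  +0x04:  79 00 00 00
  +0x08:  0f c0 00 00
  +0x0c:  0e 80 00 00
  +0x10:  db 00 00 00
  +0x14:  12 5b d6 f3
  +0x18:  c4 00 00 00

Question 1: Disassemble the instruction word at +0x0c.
lw R2, R2

+0x0c: 0e 80 00 00 ⇒ word 0x0e800000 (big)
  op=0x0e800000>>26=0x3 ⇒ lw (RR)
  rd@[25:24]=0x2 ⇒ R2
  rs@[23:22]=0x2 ⇒ R2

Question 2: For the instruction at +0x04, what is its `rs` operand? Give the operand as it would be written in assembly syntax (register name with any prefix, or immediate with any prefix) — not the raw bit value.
R0

off 0x04: read 79 00 00 00 as big → 0x79000000
  opcode bits[31:26]=0x1e: lsl/RR
  [25:24] rd=1 = R1
  [23:22] rs=0 = R0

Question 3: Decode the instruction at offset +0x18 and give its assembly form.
decr R0

+0x18: c4 00 00 00 ⇒ word 0xc4000000 (big)
  op=0xc4000000>>26=0x31 ⇒ decr (R)
  [25:24] rd=0 = R0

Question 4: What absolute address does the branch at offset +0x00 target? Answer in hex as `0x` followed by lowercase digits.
0x4064

+0x00: a0 00 00 08 ⇒ word 0xa0000008 (big)
  top 6b → 0x28 → jsr [J]
  [25:0] imm=8 = #8
  target = base 0x4058 + off 0x00 + 4 + imm 8 = 0x4064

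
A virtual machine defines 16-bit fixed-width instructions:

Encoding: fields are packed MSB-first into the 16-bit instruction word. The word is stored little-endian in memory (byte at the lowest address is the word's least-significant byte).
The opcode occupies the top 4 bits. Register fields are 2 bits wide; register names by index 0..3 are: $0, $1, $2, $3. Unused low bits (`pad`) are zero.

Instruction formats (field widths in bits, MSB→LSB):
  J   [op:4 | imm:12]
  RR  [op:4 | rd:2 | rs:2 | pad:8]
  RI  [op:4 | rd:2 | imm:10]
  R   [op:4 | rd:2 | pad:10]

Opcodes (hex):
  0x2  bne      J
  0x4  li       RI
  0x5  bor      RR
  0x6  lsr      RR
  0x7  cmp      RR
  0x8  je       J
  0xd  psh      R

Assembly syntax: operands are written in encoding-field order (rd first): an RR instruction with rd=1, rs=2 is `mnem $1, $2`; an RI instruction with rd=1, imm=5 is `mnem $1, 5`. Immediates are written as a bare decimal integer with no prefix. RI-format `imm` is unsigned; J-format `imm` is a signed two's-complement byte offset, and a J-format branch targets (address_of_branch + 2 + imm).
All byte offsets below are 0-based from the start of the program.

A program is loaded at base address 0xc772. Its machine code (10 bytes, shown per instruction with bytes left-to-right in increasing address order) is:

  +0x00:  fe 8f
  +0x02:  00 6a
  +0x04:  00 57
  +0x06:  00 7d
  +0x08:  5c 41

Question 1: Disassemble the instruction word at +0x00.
je -2

@+00  little-endian(fe 8f) = 0x8ffe
  top 4b → 0x8 → je [J]
  imm@[11:0]=0xffe (s12→-2) ⇒ -2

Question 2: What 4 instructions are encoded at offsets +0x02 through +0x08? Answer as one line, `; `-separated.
lsr $2, $2; bor $1, $3; cmp $3, $1; li $0, 348

@+02  little-endian(00 6a) = 0x6a00
  top 4b → 0x6 → lsr [RR]
  rd@[11:10]=0x2 ⇒ $2
  rs@[9:8]=0x2 ⇒ $2
@+04  little-endian(00 57) = 0x5700
  top 4b → 0x5 → bor [RR]
  rd@[11:10]=0x1 ⇒ $1
  rs@[9:8]=0x3 ⇒ $3
@+06  little-endian(00 7d) = 0x7d00
  top 4b → 0x7 → cmp [RR]
  rd@[11:10]=0x3 ⇒ $3
  rs@[9:8]=0x1 ⇒ $1
@+08  little-endian(5c 41) = 0x415c
  top 4b → 0x4 → li [RI]
  rd@[11:10]=0x0 ⇒ $0
  imm@[9:0]=0x15c ⇒ 348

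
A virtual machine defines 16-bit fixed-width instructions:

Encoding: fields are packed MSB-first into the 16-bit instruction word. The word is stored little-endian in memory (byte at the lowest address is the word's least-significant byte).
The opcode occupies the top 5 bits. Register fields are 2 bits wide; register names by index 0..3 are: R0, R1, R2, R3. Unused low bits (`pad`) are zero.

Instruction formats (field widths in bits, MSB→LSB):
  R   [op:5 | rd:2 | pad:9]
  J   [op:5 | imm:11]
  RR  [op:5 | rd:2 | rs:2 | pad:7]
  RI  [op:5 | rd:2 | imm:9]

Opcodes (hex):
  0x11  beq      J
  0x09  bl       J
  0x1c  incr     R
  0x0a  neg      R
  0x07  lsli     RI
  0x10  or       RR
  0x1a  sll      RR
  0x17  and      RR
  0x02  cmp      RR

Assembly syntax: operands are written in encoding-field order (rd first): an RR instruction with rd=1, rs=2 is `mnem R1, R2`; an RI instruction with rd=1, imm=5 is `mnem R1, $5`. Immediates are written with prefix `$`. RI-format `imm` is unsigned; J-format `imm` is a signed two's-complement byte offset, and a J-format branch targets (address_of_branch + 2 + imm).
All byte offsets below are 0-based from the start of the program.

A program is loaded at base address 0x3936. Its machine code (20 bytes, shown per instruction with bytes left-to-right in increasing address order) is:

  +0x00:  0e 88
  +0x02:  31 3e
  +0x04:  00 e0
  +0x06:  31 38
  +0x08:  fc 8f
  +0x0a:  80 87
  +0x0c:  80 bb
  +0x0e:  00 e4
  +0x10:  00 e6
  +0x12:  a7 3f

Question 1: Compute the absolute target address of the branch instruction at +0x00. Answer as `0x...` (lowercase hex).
0x3946

@+00  little-endian(0e 88) = 0x880e
  top 5b → 0x11 → beq [J]
  imm: (w>>0)&0x7ff=0xe → $14
  target = base 0x3936 + off 0x00 + 2 + imm 14 = 0x3946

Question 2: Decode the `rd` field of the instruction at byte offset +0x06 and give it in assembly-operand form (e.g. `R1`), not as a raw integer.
off 0x06: read 31 38 as little → 0x3831
  top 5b → 0x7 → lsli [RI]
  rd: (w>>9)&0x3=0x0 → R0
  imm: (w>>0)&0x1ff=0x31 → $49

R0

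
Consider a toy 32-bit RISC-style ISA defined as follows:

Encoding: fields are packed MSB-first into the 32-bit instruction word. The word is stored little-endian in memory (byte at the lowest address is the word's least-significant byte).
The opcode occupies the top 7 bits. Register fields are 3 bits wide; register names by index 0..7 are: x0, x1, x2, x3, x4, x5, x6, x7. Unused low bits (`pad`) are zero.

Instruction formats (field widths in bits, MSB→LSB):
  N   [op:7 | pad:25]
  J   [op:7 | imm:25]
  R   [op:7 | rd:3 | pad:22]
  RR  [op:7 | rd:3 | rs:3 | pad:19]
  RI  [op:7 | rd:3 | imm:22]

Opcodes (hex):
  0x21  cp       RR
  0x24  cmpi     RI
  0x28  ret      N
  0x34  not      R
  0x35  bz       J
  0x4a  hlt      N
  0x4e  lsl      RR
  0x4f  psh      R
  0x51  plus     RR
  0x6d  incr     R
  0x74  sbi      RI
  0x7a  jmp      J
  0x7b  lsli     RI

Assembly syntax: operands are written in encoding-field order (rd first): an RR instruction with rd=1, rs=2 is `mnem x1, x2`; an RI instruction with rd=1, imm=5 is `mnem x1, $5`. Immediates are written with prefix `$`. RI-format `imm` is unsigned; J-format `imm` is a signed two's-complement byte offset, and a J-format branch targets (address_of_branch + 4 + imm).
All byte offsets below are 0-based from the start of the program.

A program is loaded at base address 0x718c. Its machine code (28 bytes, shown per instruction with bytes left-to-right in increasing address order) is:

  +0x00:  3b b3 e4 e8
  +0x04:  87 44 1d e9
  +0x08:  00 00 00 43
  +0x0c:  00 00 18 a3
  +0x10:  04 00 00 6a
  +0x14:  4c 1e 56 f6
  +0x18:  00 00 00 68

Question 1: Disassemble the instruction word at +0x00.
sbi x3, $2405179

off 0x00: read 3b b3 e4 e8 as little → 0xe8e4b33b
  op=0xe8e4b33b>>25=0x74 ⇒ sbi (RI)
  rd@[24:22]=0x3 ⇒ x3
  imm@[21:0]=0x24b33b ⇒ $2405179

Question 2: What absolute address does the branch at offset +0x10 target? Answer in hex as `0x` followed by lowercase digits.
off 0x10: read 04 00 00 6a as little → 0x6a000004
  op=0x6a000004>>25=0x35 ⇒ bz (J)
  [24:0] imm=4 = $4
  target = base 0x718c + off 0x10 + 4 + imm 4 = 0x71a4

0x71a4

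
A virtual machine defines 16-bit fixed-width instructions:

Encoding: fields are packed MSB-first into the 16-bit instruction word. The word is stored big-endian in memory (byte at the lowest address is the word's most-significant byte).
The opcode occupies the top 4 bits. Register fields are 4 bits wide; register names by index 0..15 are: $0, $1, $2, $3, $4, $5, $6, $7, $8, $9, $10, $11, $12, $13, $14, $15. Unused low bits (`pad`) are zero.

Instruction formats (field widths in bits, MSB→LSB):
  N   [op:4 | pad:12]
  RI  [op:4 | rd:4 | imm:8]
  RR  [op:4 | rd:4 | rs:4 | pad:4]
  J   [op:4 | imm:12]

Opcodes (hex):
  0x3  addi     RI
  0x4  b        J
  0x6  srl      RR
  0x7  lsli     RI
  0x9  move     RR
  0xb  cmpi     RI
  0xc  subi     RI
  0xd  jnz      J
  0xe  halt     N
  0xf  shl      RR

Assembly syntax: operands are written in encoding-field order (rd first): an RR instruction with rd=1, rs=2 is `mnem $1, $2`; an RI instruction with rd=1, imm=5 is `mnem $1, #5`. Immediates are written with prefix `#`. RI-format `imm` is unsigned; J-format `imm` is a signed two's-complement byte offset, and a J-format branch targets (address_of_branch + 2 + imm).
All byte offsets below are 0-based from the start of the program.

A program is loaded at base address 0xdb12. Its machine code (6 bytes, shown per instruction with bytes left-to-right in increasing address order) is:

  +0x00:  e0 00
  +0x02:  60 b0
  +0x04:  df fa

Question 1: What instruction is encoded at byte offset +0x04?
@+04  big-endian(df fa) = 0xdffa
  top 4b → 0xd → jnz [J]
  imm@[11:0]=0xffa (s12→-6) ⇒ #-6

jnz #-6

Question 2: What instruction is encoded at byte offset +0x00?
halt

@+00  big-endian(e0 00) = 0xe000
  opcode bits[15:12]=0xe: halt/N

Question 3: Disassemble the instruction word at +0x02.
off 0x02: read 60 b0 as big → 0x60b0
  opcode bits[15:12]=0x6: srl/RR
  rd@[11:8]=0x0 ⇒ $0
  rs@[7:4]=0xb ⇒ $11

srl $0, $11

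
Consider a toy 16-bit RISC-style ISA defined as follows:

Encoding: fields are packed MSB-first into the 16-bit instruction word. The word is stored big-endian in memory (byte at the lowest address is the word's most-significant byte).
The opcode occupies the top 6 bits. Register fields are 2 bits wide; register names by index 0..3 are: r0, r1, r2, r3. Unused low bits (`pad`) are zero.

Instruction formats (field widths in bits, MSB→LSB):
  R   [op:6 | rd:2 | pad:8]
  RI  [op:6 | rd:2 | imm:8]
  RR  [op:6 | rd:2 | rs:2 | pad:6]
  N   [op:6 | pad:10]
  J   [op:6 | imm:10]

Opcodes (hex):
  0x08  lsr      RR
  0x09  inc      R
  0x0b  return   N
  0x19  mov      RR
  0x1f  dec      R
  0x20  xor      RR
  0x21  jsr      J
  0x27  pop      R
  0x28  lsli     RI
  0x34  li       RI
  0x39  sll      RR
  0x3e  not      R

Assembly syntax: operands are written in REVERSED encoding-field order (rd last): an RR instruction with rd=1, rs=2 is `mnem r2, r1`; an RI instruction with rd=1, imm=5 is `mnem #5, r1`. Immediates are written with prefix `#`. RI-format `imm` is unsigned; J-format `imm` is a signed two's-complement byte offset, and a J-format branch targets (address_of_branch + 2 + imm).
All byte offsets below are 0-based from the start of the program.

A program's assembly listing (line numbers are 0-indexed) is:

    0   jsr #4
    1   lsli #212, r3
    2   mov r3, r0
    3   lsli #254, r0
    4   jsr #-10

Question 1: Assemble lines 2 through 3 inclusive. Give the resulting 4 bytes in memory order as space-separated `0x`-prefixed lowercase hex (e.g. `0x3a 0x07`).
line 2 (mov): pack op=0x19:6|rd=0:2|rs=3:2|pad=0:6 = 0x64c0; big→ 64 c0
line 3 (lsli): pack op=0x28:6|rd=0:2|imm=254:8 = 0xa0fe; big→ a0 fe

0x64 0xc0 0xa0 0xfe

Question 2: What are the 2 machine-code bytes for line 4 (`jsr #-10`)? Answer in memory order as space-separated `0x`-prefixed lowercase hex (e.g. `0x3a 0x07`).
0x87 0xf6

4. jsr fields op=0x21:6|imm=-10:10 → word 87f6h → 87 f6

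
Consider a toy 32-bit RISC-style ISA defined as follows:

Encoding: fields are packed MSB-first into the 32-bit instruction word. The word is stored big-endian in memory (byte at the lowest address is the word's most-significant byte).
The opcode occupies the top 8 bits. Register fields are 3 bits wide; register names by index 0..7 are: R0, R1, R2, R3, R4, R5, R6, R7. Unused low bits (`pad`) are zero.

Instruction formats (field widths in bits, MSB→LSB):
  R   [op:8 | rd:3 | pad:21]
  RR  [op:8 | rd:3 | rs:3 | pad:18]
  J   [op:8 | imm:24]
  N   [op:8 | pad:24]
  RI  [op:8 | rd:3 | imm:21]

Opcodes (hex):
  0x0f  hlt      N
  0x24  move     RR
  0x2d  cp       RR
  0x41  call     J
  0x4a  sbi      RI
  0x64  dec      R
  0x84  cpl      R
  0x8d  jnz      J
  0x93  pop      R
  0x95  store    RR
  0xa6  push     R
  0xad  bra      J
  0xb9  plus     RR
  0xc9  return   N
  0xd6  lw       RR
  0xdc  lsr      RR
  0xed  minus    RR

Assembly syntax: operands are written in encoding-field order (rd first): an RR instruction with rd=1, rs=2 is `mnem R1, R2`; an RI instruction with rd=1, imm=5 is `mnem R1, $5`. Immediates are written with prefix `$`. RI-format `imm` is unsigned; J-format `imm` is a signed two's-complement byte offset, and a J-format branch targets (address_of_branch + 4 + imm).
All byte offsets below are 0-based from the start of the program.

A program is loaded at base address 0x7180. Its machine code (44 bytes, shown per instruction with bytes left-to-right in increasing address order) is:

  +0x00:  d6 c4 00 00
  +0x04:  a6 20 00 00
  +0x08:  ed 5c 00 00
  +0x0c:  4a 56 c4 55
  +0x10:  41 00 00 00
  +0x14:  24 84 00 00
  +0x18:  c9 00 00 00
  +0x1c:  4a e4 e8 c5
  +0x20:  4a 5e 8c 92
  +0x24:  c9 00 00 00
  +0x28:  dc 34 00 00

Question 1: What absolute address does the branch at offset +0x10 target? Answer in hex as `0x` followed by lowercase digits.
[10] 41 00 00 00 → 0x41000000
  op=0x41000000>>24=0x41 ⇒ call (J)
  [23:0] imm=0 = $0
  target = base 0x7180 + off 0x10 + 4 + imm 0 = 0x7194

0x7194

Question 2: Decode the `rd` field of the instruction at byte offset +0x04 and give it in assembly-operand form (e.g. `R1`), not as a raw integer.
off 0x04: read a6 20 00 00 as big → 0xa6200000
  top 8b → 0xa6 → push [R]
  [23:21] rd=1 = R1

R1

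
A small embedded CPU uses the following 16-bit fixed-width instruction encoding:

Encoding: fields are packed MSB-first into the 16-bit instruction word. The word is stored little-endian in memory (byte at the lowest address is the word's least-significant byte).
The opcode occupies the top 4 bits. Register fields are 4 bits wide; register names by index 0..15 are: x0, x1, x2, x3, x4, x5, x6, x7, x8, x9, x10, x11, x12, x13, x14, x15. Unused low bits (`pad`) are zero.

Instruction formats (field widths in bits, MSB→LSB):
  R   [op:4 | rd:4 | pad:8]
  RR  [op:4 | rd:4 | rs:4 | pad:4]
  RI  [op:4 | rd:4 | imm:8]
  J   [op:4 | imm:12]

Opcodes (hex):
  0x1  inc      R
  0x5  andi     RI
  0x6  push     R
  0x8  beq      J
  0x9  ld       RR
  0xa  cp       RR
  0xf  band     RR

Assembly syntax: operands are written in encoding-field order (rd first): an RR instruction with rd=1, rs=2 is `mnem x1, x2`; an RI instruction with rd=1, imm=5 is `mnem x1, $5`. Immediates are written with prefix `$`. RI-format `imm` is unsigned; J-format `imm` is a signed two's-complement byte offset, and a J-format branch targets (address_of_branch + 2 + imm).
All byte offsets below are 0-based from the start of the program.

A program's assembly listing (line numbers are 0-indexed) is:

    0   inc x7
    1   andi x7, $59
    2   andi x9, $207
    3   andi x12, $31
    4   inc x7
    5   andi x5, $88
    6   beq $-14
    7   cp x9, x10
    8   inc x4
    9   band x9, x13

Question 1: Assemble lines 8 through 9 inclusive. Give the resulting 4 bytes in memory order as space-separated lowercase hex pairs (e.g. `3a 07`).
00 14 d0 f9

8. inc fields op=0x1:4|rd=4:4|pad=0:8 → word 1400h → 00 14
9. band fields op=0xf:4|rd=9:4|rs=13:4|pad=0:4 → word f9d0h → d0 f9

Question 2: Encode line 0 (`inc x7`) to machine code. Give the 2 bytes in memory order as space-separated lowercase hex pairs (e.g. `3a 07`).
L0: inc op=0x1:4|rd=7:4|pad=0:8 ⇒ 0x1700 ⇒ little 00 17

00 17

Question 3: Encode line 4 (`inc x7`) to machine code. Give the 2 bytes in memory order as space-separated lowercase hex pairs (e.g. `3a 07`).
00 17

line 4 (inc): pack op=0x1:4|rd=7:4|pad=0:8 = 0x1700; little→ 00 17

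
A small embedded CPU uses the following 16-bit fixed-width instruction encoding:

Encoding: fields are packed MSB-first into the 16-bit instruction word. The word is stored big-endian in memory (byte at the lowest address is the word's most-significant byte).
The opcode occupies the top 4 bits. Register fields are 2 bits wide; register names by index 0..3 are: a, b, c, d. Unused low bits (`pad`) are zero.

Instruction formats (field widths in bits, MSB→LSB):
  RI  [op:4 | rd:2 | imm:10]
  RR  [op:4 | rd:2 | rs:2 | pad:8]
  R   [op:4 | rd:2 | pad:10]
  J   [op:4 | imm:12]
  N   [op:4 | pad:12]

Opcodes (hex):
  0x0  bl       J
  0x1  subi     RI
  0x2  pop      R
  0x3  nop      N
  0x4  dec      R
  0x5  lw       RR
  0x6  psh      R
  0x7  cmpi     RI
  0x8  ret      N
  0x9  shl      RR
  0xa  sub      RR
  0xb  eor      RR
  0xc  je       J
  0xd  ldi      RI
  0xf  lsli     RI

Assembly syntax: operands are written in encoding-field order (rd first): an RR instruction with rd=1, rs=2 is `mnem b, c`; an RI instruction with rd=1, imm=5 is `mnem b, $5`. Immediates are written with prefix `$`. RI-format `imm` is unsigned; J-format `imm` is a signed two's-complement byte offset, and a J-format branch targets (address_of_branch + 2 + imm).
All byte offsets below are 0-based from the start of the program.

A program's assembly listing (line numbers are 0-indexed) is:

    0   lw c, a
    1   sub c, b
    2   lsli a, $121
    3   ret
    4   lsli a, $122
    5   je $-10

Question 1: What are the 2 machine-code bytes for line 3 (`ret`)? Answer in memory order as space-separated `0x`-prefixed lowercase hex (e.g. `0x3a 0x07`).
line 3 (ret): pack op=0x8:4|pad=0:12 = 0x8000; big→ 80 00

0x80 0x00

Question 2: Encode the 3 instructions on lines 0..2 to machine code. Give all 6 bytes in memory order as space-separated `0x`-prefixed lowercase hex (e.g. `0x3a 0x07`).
line 0 (lw): pack op=0x5:4|rd=2:2|rs=0:2|pad=0:8 = 0x5800; big→ 58 00
line 1 (sub): pack op=0xa:4|rd=2:2|rs=1:2|pad=0:8 = 0xa900; big→ a9 00
line 2 (lsli): pack op=0xf:4|rd=0:2|imm=121:10 = 0xf079; big→ f0 79

0x58 0x00 0xa9 0x00 0xf0 0x79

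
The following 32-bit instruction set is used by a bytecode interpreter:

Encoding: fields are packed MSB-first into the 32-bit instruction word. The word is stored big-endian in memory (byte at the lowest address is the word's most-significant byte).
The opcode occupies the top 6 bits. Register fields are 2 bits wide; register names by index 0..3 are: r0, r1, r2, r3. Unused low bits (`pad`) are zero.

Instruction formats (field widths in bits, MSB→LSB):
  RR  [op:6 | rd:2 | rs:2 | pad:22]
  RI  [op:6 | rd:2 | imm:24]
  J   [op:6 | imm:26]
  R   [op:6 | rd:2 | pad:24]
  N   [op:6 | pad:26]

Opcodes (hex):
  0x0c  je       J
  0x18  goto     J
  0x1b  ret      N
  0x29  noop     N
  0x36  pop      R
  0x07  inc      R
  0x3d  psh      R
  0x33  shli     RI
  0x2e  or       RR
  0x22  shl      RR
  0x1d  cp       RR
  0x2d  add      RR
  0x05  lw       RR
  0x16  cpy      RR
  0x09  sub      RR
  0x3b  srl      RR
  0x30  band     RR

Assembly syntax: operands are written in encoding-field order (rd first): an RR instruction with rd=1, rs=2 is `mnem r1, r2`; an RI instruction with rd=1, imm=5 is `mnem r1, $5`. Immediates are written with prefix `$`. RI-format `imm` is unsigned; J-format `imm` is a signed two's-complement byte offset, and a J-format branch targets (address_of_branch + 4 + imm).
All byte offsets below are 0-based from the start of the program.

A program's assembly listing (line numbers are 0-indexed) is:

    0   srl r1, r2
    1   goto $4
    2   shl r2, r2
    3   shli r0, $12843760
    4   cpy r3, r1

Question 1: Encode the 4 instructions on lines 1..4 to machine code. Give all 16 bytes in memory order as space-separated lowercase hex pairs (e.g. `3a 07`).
line 1 (goto): pack op=0x18:6|imm=4:26 = 0x60000004; big→ 60 00 00 04
line 2 (shl): pack op=0x22:6|rd=2:2|rs=2:2|pad=0:22 = 0x8a800000; big→ 8a 80 00 00
line 3 (shli): pack op=0x33:6|rd=0:2|imm=12843760:24 = 0xccc3faf0; big→ cc c3 fa f0
line 4 (cpy): pack op=0x16:6|rd=3:2|rs=1:2|pad=0:22 = 0x5b400000; big→ 5b 40 00 00

60 00 00 04 8a 80 00 00 cc c3 fa f0 5b 40 00 00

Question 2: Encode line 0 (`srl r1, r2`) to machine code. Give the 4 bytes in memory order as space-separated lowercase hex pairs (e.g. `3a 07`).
ed 80 00 00

0. srl fields op=0x3b:6|rd=1:2|rs=2:2|pad=0:22 → word ed800000h → ed 80 00 00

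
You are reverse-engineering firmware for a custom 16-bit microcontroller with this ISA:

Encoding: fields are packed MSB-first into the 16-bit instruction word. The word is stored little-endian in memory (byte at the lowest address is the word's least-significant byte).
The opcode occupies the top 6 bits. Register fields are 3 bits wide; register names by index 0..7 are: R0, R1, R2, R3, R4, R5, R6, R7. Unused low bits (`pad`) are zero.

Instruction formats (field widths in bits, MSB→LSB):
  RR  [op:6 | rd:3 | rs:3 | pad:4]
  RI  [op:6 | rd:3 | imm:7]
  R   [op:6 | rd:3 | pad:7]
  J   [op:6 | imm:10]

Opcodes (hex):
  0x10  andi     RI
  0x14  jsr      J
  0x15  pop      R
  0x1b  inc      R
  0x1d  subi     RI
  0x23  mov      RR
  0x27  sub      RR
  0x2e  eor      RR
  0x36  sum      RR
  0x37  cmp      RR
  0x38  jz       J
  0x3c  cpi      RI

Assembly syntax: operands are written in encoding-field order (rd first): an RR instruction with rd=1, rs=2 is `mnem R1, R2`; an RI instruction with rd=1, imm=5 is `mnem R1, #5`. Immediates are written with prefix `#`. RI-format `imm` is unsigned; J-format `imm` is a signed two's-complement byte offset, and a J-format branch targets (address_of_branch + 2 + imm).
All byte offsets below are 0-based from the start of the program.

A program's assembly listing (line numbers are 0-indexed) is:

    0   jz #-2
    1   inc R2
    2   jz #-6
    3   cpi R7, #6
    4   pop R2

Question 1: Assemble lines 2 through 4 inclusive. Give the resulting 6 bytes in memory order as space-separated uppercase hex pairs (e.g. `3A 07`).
FA E3 86 F3 00 55

line 2 (jz): pack op=0x38:6|imm=-6:10 = 0xe3fa; little→ fa e3
line 3 (cpi): pack op=0x3c:6|rd=7:3|imm=6:7 = 0xf386; little→ 86 f3
line 4 (pop): pack op=0x15:6|rd=2:3|pad=0:7 = 0x5500; little→ 00 55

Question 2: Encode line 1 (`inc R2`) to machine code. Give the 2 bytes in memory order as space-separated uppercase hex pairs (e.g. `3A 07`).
00 6D

1. inc fields op=0x1b:6|rd=2:3|pad=0:7 → word 6d00h → 00 6d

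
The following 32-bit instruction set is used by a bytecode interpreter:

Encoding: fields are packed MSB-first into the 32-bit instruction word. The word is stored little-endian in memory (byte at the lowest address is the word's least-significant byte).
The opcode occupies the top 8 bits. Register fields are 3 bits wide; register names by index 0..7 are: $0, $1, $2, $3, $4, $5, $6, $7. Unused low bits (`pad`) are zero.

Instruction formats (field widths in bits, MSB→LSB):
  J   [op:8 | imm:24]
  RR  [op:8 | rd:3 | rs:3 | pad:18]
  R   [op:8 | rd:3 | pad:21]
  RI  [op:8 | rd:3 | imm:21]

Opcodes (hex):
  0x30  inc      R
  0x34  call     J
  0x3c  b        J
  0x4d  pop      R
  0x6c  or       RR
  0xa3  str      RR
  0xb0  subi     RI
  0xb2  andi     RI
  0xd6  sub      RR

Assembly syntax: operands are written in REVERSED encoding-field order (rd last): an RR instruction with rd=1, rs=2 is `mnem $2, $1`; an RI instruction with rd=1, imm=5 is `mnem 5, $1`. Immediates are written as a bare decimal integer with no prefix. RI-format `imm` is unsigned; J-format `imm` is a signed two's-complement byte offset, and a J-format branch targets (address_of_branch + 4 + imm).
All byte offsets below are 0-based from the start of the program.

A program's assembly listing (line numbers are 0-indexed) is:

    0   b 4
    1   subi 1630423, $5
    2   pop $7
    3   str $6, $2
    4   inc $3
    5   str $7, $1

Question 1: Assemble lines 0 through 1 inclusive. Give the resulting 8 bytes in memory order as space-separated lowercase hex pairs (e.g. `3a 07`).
04 00 00 3c d7 e0 b8 b0

0. b fields op=0x3c:8|imm=4:24 → word 3c000004h → 04 00 00 3c
1. subi fields op=0xb0:8|rd=5:3|imm=1630423:21 → word b0b8e0d7h → d7 e0 b8 b0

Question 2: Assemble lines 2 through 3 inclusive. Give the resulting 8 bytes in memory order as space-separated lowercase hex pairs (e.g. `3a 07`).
00 00 e0 4d 00 00 58 a3

L2: pop op=0x4d:8|rd=7:3|pad=0:21 ⇒ 0x4de00000 ⇒ little 00 00 e0 4d
L3: str op=0xa3:8|rd=2:3|rs=6:3|pad=0:18 ⇒ 0xa3580000 ⇒ little 00 00 58 a3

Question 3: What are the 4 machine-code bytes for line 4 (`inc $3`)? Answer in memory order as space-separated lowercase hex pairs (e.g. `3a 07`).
L4: inc op=0x30:8|rd=3:3|pad=0:21 ⇒ 0x30600000 ⇒ little 00 00 60 30

00 00 60 30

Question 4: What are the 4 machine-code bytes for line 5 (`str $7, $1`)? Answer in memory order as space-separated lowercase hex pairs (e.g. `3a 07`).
00 00 3c a3

5. str fields op=0xa3:8|rd=1:3|rs=7:3|pad=0:18 → word a33c0000h → 00 00 3c a3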